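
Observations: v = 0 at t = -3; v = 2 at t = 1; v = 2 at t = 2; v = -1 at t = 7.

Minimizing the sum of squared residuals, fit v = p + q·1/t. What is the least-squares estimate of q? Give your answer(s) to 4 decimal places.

Compute the Gram sums: Σ1 = 4, Σ1/t = 55/42, Σ1/t·1/t = 2437/1764.
For Xᵀv: Σv = 3, Σ1/t·v = 20/7.
Determinant 4·(2437/1764) − (55/42)² = 747/196.
p = (3·(2437/1764) − (55/42)·(20/7))/(747/196) = 79/747; q = (4·(20/7) − (55/42)·3)/(747/196) = 490/249.

q = 1.9679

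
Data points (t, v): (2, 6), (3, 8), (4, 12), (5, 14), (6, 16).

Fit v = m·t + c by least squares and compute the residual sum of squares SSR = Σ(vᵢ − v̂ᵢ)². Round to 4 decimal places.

Normal-equation sums: Σt·t = 90, Σt = 20, Σ1 = 5.
Moment sums: Σt·v = 250, Σv = 56.
Normal equations: [[90, 20]; [20, 5]]·[m, c]ᵀ = [250, 56]ᵀ.
det = 90·5 − 20² = 50.
m = (250·5 − 20·56)/50 = 13/5; c = (90·56 − 20·250)/50 = 4/5.
Residuals: 0, -3/5, 4/5, 1/5, -2/5; SSR = 6/5.

SSR = 1.2000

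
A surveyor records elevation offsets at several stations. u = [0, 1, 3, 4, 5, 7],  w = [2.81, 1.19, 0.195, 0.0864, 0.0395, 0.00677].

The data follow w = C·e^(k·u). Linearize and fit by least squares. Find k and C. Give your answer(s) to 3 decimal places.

Linearized form: ln w = k·u + ln C. From the 6 transformed points,
Sums: Σu = 20.0000, Σ(u)² = 100.0000, Σln w = -11.1031, Σu·ln w = -65.6494.
Normal system: [[100.0000, 20.0000]; [20.0000, 6]]·[k, ln C]ᵀ = [-65.6494, -11.1031]ᵀ.
Slope k = (n·Σu·ln w − Σu·Σln w)/(n·Σ(u)² − (Σu)²) = (6·-65.6494 − 20.0000·-11.1031)/200.0000 = -0.85917; ln C = (Σln w − k·Σu)/n = 1.01340, so C = exp(1.01340) = 2.75494.

k = -0.859, C = 2.755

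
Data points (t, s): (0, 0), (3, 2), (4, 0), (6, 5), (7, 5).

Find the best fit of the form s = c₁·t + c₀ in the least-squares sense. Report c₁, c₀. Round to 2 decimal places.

AᵀA·[c₁, c₀]ᵀ = Aᵀs reads: 110·c₁ + 20·c₀ = 71;  20·c₁ + 5·c₀ = 12.
(Σt·t = 110, Σt = 20, Σ1 = 5, Σt·s = 71, Σs = 12.)
Eliminating c₀: 5·(row 1) − 20·(row 2) gives 150·c₁ = 5·71 − 20·12 = 115, so c₁ = 23/30.
Then c₀ = (12 − 20·(23/30))/5 = -2/3.

c₁ = 0.77, c₀ = -0.67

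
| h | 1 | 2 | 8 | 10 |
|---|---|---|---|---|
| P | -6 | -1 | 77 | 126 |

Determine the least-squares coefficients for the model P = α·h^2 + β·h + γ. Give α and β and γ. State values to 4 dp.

α = 1.3680, β = -0.4758, γ = -6.2989

Forming AᵀA = [[14113, 1521, 169]; [1521, 169, 21]; [169, 21, 4]] and AᵀP = [17518, 1868, 196]ᵀ gives AᵀA·[α, β, γ]ᵀ = AᵀP.
Solving the 3×3 system (Gaussian elimination) gives α = 487/356, β = -847/1780, γ = -2803/445.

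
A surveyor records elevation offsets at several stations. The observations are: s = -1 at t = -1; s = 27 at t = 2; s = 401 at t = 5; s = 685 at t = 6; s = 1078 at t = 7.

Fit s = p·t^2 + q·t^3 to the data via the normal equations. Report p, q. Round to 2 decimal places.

p = 1.11, q = 2.99

Entries of AᵀA: Σt^2·t^2 = 4339, Σt^2·t^3 = 27739, Σt^3·t^3 = 179995.
And Σt^2·s = 87614, Σt^3·s = 568056.
Normal equations: [[4339, 27739]; [27739, 179995]]·[p, q]ᵀ = [87614, 568056]ᵀ.
Δ = 4339·179995 − 27739² = 11546184.
p = (87614·179995 − 27739·568056)/11546184 = 277751/251004; q = (4339·568056 − 27739·87614)/11546184 = 749353/251004.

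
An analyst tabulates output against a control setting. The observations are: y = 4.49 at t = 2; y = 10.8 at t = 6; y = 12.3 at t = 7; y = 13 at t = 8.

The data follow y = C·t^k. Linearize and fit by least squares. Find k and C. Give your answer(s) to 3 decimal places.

k = 0.784, C = 2.619

Taking logs, ln y = k·ln t + ln C, so regress ln y on ln t.
Over the data: Σln t = 6.5103, Σ(ln t)² = 11.8015, Σln y = 8.9559, Σln t·ln y = 15.5217.
Normal system: [[11.8015, 6.5103]; [6.5103, 4]]·[k, ln C]ᵀ = [15.5217, 8.9559]ᵀ.
Δ = 11.8015·4 − (6.5103)² = 4.8225; k = (15.5217·4 − 6.5103·8.9559)/4.8225 = 0.78408, ln C = (11.8015·8.9559 − 6.5103·15.5217)/4.8225 = 0.96284, so C = exp(0.96284) = 2.61914.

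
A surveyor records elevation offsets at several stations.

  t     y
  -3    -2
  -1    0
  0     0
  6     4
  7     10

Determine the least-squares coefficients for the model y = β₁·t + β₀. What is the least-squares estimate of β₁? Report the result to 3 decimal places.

β₁ = 0.995

XᵀX·[β₁, β₀]ᵀ = Xᵀy reads: 95·β₁ + 9·β₀ = 100;  9·β₁ + 5·β₀ = 12.
(Σt·t = 95, Σt = 9, Σ1 = 5, Σt·y = 100, Σy = 12.)
Eliminating β₀: 5·(row 1) − 9·(row 2) gives 394·β₁ = 5·100 − 9·12 = 392, so β₁ = 196/197.
Then β₀ = (12 − 9·(196/197))/5 = 120/197.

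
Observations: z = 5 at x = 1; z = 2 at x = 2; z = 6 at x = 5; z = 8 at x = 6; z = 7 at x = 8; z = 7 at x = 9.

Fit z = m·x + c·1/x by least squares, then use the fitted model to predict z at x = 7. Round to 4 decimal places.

The normal system MᵀM·[m, c]ᵀ = Mᵀz is [[211, 6]; [6, 174409/129600]]·[m, c]ᵀ = [206, 3667/360]ᵀ.
Δ = 211·(174409/129600) − 6² = 32134699/129600.
m = (206·(174409/129600) − 6·(3667/360))/(32134699/129600) = 28007534/32134699; c = (211·(3667/360) − 6·206)/(32134699/129600) = 118359720/32134699.
At x = 7: ẑ = (28007534/32134699)·(7) + (118359720/32134699)·(1/7) = 1490728886/224942893.

ẑ = 6.6271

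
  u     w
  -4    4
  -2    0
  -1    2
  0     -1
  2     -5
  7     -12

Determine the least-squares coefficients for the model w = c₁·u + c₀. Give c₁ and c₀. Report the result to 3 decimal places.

Forming MᵀM = [[74, 2]; [2, 6]] and Mᵀw = [-112, -12]ᵀ gives MᵀM·[c₁, c₀]ᵀ = Mᵀw.
Determinant 74·6 − 2² = 440.
c₁ = ((-112)·6 − 2·(-12))/440 = -81/55; c₀ = (74·(-12) − 2·(-112))/440 = -83/55.

c₁ = -1.473, c₀ = -1.509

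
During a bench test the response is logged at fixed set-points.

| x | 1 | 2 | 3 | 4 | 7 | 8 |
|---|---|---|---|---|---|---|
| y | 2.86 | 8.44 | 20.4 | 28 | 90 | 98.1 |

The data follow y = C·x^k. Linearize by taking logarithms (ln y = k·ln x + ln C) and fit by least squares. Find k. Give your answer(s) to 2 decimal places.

k = 1.74

Let Y = ln y. Fitting Y = k·ln x + ln C by least squares:
Σln x = 7.2034, Σ(ln x)² = 11.7199, Σln y = 18.6173, Σln x·ln y = 27.7033.
Equations: 11.7199·k + 7.2034·ln C = 27.7033;  7.2034·k + 6·ln C = 18.6173.
Slope k = (n·Σln x·ln y − Σln x·Σln y)/(n·Σ(ln x)² − (Σln x)²) = (6·27.7033 − 7.2034·18.6173)/18.4301 = 1.74235; ln C = (Σln y − k·Σln x)/n = 1.01109.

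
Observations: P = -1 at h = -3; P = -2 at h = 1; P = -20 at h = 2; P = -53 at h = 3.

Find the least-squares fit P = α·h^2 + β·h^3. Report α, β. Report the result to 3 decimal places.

With design matrix X, XᵀX = [[179, 33]; [33, 1523]] and XᵀP = [-568, -1566]ᵀ.
Determinant 179·1523 − 33² = 271528.
α = ((-568)·1523 − 33·(-1566))/271528 = -406693/135764; β = (179·(-1566) − 33·(-568))/271528 = -130785/135764.

α = -2.996, β = -0.963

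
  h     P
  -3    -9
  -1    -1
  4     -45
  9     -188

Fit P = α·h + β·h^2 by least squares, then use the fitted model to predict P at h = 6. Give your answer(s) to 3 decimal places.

Normal-equation sums: Σh·h = 107, Σh·h^2 = 765, Σh^2·h^2 = 6899.
For MᵀP: Σh·P = -1844, Σh^2·P = -16030.
MᵀM·[α, β]ᵀ = MᵀP becomes [[107, 765]; [765, 6899]]·[α, β]ᵀ = [-1844, -16030]ᵀ.
Determinant 107·6899 − 765² = 152968.
α = ((-1844)·6899 − 765·(-16030))/152968 = -229403/76484; β = (107·(-16030) − 765·(-1844))/152968 = -152275/76484.
At h = 6: P̂ = (-229403/76484)·(6) + (-152275/76484)·(36) = -3429159/38242.

P̂ = -89.670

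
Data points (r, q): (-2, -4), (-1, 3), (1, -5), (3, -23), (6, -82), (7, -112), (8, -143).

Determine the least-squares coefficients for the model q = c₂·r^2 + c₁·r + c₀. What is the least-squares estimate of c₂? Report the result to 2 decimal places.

c₂ = -1.99

AᵀA·[c₂, c₁, c₀]ᵀ = Aᵀq reads: 7892·c₂ + 1090·c₁ + 164·c₀ = -17817;  1090·c₂ + 164·c₁ + 22·c₀ = -2489;  164·c₂ + 22·c₁ + 7·c₀ = -366.
(Σr^2·r^2 = 7892, Σr^2·r = 1090, Σr^2 = 164, Σr·r = 164, Σr = 22, Σ1 = 7, Σr^2·q = -17817, Σr·q = -2489, Σq = -366.)
Inverting the 3×3 Gram matrix, [c₂, c₁, c₀]ᵀ = [-376237/189042, -388987/189042, 25505/31507]ᵀ.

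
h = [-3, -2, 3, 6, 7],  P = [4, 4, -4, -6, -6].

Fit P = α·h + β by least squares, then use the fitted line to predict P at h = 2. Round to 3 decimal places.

P̂ = -1.377

With design matrix X, XᵀX = [[107, 11]; [11, 5]] and XᵀP = [-110, -8]ᵀ.
Determinant 107·5 − 11² = 414.
α = ((-110)·5 − 11·(-8))/414 = -77/69; β = (107·(-8) − 11·(-110))/414 = 59/69.
At h = 2: P̂ = (-77/69)·(2) + (59/69)·(1) = -95/69.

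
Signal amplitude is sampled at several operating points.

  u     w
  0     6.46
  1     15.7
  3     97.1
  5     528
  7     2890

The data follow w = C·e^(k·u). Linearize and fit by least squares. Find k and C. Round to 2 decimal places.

k = 0.87, C = 6.65

Let Y = ln w. Fitting Y = k·u + ln C by least squares:
Over the data: Σu = 16.0000, Σ(u)² = 84.0000, Σln w = 23.4331, Σu·ln w = 103.6094.
Normal system: [[84.0000, 16.0000]; [16.0000, 5]]·[k, ln C]ᵀ = [103.6094, 23.4331]ᵀ.
Δ = 84.0000·5 − (16.0000)² = 164.0000; k = (103.6094·5 − 16.0000·23.4331)/164.0000 = 0.87266, ln C = (84.0000·23.4331 − 16.0000·103.6094)/164.0000 = 1.89410, so C = exp(1.89410) = 6.64657.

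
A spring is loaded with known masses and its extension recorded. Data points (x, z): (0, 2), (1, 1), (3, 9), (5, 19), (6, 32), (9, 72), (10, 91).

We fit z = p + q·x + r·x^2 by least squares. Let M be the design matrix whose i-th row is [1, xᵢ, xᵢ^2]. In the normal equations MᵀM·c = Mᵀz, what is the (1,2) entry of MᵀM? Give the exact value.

Row 1 ↔ basis 1, column 2 ↔ basis x, so (MᵀM)_{1,2} = Σᵢ x = (1)·(0) + (1)·(1) + (1)·(3) + (1)·(5) + (1)·(6) + (1)·(9) + (1)·(10) = 34.

34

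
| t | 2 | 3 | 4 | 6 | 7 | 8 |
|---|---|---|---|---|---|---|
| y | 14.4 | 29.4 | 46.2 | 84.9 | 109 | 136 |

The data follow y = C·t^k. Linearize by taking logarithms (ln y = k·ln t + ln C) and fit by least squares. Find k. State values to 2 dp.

k = 1.60

Taking logs, ln y = k·ln t + ln C, so regress ln y on ln t.
XᵀX = [[14.9303, 8.9952]; [8.9952, 6]], rhs = [38.1794, 23.9267]ᵀ  (here Σln t = 8.9952, Σ(ln t)² = 14.9303, Σln y = 23.9267, Σln t·ln y = 38.1794).
Slope k = (n·Σln t·ln y − Σln t·Σln y)/(n·Σ(ln t)² − (Σln t)²) = (6·38.1794 − 8.9952·23.9267)/8.6686 = 1.59795; ln C = (Σln y − k·Σln t)/n = 1.59214.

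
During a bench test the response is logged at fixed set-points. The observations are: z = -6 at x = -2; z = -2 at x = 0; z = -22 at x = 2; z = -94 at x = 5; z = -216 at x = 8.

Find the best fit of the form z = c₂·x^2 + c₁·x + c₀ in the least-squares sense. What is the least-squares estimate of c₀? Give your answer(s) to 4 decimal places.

Sums needed: Σx^2·x^2 = 4753, Σx^2·x = 637, Σx^2 = 97, Σx·x = 97, Σx = 13, Σ1 = 5.
And Σx^2·z = -16286, Σx·z = -2230, Σz = -340.
Normal equations: [[4753, 637, 97]; [637, 97, 13]; [97, 13, 5]]·[c₂, c₁, c₀]ᵀ = [-16286, -2230, -340]ᵀ.
Row-reducing yields c₂ = -29521/10434, c₁ = -574/141, c₀ = -187/74.

c₀ = -2.5270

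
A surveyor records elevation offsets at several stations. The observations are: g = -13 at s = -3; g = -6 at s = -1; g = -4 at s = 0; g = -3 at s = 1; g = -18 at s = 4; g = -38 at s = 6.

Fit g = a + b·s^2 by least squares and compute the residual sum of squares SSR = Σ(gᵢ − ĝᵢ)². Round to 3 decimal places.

From the data, Σ1 = 6, Σs^2 = 63, Σs^2·s^2 = 1635.
Right-hand side: Σg = -82, Σs^2·g = -1782.
So MᵀM·[a, b]ᵀ = Mᵀg: [[6, 63]; [63, 1635]]·[a, b]ᵀ = [-82, -1782]ᵀ.
det = 6·1635 − 63² = 5841.
a = ((-82)·1635 − 63·(-1782))/5841 = -7268/1947; b = (6·(-1782) − 63·(-82))/5841 = -614/649.
Residuals: -1465/1947, -2572/1947, -520/1947, 3269/1947, 154/177, -406/1947; SSR = 11686/1947.

SSR = 6.002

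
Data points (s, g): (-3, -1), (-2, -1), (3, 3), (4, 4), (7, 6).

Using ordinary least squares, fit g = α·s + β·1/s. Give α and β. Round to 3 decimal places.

α = 0.924, β = -1.671

Normal-equation sums: Σs·s = 87, Σs·1/s = 5, Σ1/s·1/s = 3917/7056.
And Σs·g = 72, Σ1/s·g = 155/42.
So AᵀA·[α, β]ᵀ = Aᵀg: [[87, 5]; [5, 3917/7056]]·[α, β]ᵀ = [72, 155/42]ᵀ.
det = 87·(3917/7056) − 5² = 54793/2352.
α = (72·(3917/7056) − 5·(155/42))/(54793/2352) = 50608/54793; β = (87·(155/42) − 5·72)/(54793/2352) = -91560/54793.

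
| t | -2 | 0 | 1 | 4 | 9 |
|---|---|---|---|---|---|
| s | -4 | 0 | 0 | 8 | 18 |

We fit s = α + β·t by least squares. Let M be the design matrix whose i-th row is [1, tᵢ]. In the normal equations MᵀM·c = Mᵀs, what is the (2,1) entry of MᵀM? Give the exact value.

Row 2 ↔ basis t, column 1 ↔ basis 1, so (MᵀM)_{2,1} = Σᵢ t = (-2)·(1) + (0)·(1) + (1)·(1) + (4)·(1) + (9)·(1) = 12.

12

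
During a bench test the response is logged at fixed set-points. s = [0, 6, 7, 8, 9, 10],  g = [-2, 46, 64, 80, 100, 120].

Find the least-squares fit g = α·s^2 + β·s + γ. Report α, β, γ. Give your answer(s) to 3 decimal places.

Compute the Gram sums: Σs^2·s^2 = 24354, Σs^2·s = 2800, Σs^2 = 330, Σs·s = 330, Σs = 40, Σ1 = 6.
Right-hand side: Σs^2·g = 30012, Σs·g = 3464, Σg = 408.
AᵀA·[α, β, γ]ᵀ = Aᵀg becomes [[24354, 2800, 330]; [2800, 330, 40]; [330, 40, 6]]·[α, β, γ]ᵀ = [30012, 3464, 408]ᵀ.
Solving the 3×3 system (Gaussian elimination) gives α = 829/823, β = 9072/4115, γ = -1727/823.

α = 1.007, β = 2.205, γ = -2.098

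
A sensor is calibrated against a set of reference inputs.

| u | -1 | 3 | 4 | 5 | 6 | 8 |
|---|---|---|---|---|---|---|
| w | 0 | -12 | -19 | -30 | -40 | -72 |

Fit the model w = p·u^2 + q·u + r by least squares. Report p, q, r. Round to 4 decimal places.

p = -1.0242, q = -0.7628, r = 0.1218

The normal system AᵀA·[p, q, r]ᵀ = Aᵀw is [[6355, 943, 151]; [943, 151, 25]; [151, 25, 6]]·[p, q, r]ᵀ = [-7210, -1078, -173]ᵀ.
Inverting the 3×3 Gram matrix, [p, q, r]ᵀ = [-21673/21160, -16141/21160, 1289/10580]ᵀ.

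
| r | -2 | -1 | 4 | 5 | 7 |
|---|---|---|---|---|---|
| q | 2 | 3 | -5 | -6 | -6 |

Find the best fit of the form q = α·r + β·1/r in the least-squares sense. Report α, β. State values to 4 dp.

α = -0.9427, β = -1.8893

From the data, Σr·r = 95, Σr·1/r = 5, Σ1/r·1/r = 26909/19600.
Right-hand side: Σr·q = -99, Σ1/r·q = -1023/140.
So XᵀX·[α, β]ᵀ = Xᵀq: [[95, 5]; [5, 26909/19600]]·[α, β]ᵀ = [-99, -1023/140]ᵀ.
det = 95·(26909/19600) − 5² = 413271/3920.
α = ((-99)·(26909/19600) − 5·(-1023/140))/(413271/3920) = -649297/688785; β = (95·(-1023/140) − 5·(-99))/(413271/3920) = -260260/137757.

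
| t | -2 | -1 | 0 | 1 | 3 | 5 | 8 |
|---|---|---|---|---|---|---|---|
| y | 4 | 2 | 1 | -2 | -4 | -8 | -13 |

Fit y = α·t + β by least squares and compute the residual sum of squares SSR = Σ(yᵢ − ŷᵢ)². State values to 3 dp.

SSR = 1.278

Sums needed: Σt·t = 104, Σt = 14, Σ1 = 7.
Right-hand side: Σt·y = -168, Σy = -20.
So XᵀX·[α, β]ᵀ = Xᵀy: [[104, 14]; [14, 7]]·[α, β]ᵀ = [-168, -20]ᵀ.
Eliminating β: 7·(row 1) − 14·(row 2) gives 532·α = 7·(-168) − 14·(-20) = -896, so α = -32/19.
Then β = ((-20) − 14·(-32/19))/7 = 68/133.
Residuals: 16/133, -26/133, 65/133, -110/133, 72/133, -12/133, -5/133; SSR = 170/133.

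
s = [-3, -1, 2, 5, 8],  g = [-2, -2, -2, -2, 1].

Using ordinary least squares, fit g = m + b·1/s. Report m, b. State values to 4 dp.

m = -1.3494, b = 0.4981

XᵀX·[m, b]ᵀ = Xᵀg reads: 5·m + (-61/120)·b = -7;  (-61/120)·m + (20401/14400)·b = 167/120.
Eliminating b: (20401/14400)·(row 1) − (-61/120)·(row 2) gives (24571/3600)·m = (20401/14400)·(-7) − (-61/120)·(167/120) = -6631/720, so m = -33155/24571.
Then b = ((167/120) − (-61/120)·(-33155/24571))/(20401/14400) = 12240/24571.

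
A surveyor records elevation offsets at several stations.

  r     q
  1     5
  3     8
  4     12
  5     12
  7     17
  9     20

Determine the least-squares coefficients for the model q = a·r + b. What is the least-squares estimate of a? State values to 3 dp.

a = 1.918

Sums needed: Σr·r = 181, Σr = 29, Σ1 = 6.
Right-hand side: Σr·q = 436, Σq = 74.
So XᵀX·[a, b]ᵀ = Xᵀq: [[181, 29]; [29, 6]]·[a, b]ᵀ = [436, 74]ᵀ.
det = 181·6 − 29² = 245.
a = (436·6 − 29·74)/245 = 94/49; b = (181·74 − 29·436)/245 = 150/49.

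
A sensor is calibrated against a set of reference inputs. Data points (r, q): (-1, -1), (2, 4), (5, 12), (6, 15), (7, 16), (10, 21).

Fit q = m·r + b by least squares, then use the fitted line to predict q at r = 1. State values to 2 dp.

From the data, Σr·r = 215, Σr = 29, Σ1 = 6.
Right-hand side: Σr·q = 481, Σq = 67.
Determinant 215·6 − 29² = 449.
m = (481·6 − 29·67)/449 = 943/449; b = (215·67 − 29·481)/449 = 456/449.
At r = 1: q̂ = (943/449)·(1) + (456/449)·(1) = 1399/449.

q̂ = 3.12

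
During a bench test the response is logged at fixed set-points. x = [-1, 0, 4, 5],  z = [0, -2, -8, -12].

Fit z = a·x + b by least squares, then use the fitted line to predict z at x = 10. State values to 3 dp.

Entries of AᵀA: Σx·x = 42, Σx = 8, Σ1 = 4.
For Aᵀz: Σx·z = -92, Σz = -22.
So AᵀA·[a, b]ᵀ = Aᵀz: [[42, 8]; [8, 4]]·[a, b]ᵀ = [-92, -22]ᵀ.
Eliminating b: 4·(row 1) − 8·(row 2) gives 104·a = 4·(-92) − 8·(-22) = -192, so a = -24/13.
Then b = ((-22) − 8·(-24/13))/4 = -47/26.
At x = 10: ẑ = (-24/13)·(10) + (-47/26)·(1) = -527/26.

ẑ = -20.269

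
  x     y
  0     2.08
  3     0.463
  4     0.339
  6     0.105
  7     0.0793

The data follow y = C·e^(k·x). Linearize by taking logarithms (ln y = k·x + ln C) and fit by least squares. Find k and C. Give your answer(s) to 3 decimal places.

k = -0.476, C = 2.057

Linearized form: ln y = k·x + ln C. From the 5 transformed points,
Σx = 20.0000, Σ(x)² = 110.0000, Σln y = -5.9077, Σx·ln y = -37.9015.
Normal system: [[110.0000, 20.0000]; [20.0000, 5]]·[k, ln C]ᵀ = [-37.9015, -5.9077]ᵀ.
Solving (det = 150.0000): k = -0.47569, ln C = 0.72120, so C = exp(0.72120) = 2.05690.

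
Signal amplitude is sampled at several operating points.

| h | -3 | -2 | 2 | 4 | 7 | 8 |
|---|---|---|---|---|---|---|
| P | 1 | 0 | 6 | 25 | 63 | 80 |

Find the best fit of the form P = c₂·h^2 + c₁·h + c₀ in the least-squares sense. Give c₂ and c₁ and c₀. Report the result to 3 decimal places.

c₂ = 0.994, c₁ = 2.164, c₀ = -0.795

Entries of AᵀA: Σh^2·h^2 = 6866, Σh^2·h = 892, Σh^2 = 146, Σh·h = 146, Σh = 16, Σ1 = 6.
Moment sums: Σh^2·P = 8640, Σh·P = 1190, ΣP = 175.
AᵀA·[c₂, c₁, c₀]ᵀ = AᵀP becomes [[6866, 892, 146]; [892, 146, 16]; [146, 16, 6]]·[c₂, c₁, c₀]ᵀ = [8640, 1190, 175]ᵀ.
Solving the 3×3 system (Gaussian elimination) gives c₂ = 133765/134556, c₁ = 145595/67278, c₀ = -35635/44852.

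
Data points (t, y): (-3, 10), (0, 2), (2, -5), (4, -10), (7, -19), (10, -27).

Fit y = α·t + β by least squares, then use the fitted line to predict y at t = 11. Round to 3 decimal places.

The normal system MᵀM·[α, β]ᵀ = Mᵀy is [[178, 20]; [20, 6]]·[α, β]ᵀ = [-483, -49]ᵀ.
det = 178·6 − 20² = 668.
α = ((-483)·6 − 20·(-49))/668 = -959/334; β = (178·(-49) − 20·(-483))/668 = 469/334.
At t = 11: ŷ = (-959/334)·(11) + (469/334)·(1) = -5040/167.

ŷ = -30.180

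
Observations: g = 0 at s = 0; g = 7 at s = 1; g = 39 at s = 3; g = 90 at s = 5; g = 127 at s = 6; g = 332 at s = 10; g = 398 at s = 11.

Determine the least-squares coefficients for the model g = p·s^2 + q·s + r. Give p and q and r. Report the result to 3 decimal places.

From the data, Σs^2·s^2 = 26644, Σs^2·s = 2700, Σs^2 = 292, Σs·s = 292, Σs = 36, Σ1 = 7.
For Aᵀg: Σs^2·g = 88538, Σs·g = 9034, Σg = 993.
AᵀA·[p, q, r]ᵀ = Aᵀg becomes [[26644, 2700, 292]; [2700, 292, 36]; [292, 36, 7]]·[p, q, r]ᵀ = [88538, 9034, 993]ᵀ.
Inverting the 3×3 Gram matrix, [p, q, r]ᵀ = [143855/47964, 49855/15988, 8509/11991]ᵀ.

p = 2.999, q = 3.118, r = 0.710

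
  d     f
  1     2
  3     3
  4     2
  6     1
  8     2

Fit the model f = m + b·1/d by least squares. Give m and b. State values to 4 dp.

m = 1.8784, b = 0.3243

From the data, Σ1 = 5, Σ1/d = 15/8, Σ1/d·1/d = 701/576.
And Σf = 10, Σ1/d·f = 47/12.
Eliminating b: (701/576)·(row 1) − (15/8)·(row 2) gives (185/72)·m = (701/576)·10 − (15/8)·(47/12) = 695/144, so m = 139/74.
Then b = ((47/12) − (15/8)·(139/74))/(701/576) = 12/37.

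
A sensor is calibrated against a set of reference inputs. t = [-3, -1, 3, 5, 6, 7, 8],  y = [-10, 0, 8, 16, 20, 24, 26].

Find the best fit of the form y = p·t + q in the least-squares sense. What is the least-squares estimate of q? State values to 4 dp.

The normal system AᵀA·[p, q]ᵀ = Aᵀy is [[193, 25]; [25, 7]]·[p, q]ᵀ = [630, 84]ᵀ.
Eliminating q: 7·(row 1) − 25·(row 2) gives 726·p = 7·630 − 25·84 = 2310, so p = 35/11.
Then q = (84 − 25·(35/11))/7 = 7/11.

q = 0.6364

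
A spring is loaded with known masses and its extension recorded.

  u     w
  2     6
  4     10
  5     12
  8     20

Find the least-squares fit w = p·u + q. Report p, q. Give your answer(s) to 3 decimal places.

With design matrix M, MᵀM = [[109, 19]; [19, 4]] and Mᵀw = [272, 48]ᵀ.
det = 109·4 − 19² = 75.
p = (272·4 − 19·48)/75 = 176/75; q = (109·48 − 19·272)/75 = 64/75.

p = 2.347, q = 0.853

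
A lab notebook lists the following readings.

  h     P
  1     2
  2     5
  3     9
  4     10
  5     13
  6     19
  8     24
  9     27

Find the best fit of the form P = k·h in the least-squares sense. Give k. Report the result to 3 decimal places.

k = 2.936

The normal system XᵀX·[k]ᵀ = XᵀP is [[236]]·[k]ᵀ = [693]ᵀ.
Hence k = 693 / 236 ≈ 2.93644.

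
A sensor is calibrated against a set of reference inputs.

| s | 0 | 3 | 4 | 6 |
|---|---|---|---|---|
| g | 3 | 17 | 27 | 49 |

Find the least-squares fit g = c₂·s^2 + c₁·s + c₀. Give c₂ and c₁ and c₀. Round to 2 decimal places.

Entries of AᵀA: Σs^2·s^2 = 1633, Σs^2·s = 307, Σs^2 = 61, Σs·s = 61, Σs = 13, Σ1 = 4.
Right-hand side: Σs^2·g = 2349, Σs·g = 453, Σg = 96.
Solving the 3×3 system (Gaussian elimination) gives c₂ = 14/15, c₁ = 158/75, c₀ = 73/25.

c₂ = 0.93, c₁ = 2.11, c₀ = 2.92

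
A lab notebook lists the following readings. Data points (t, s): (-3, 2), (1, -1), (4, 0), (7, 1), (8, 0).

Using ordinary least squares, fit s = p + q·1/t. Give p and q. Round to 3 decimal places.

p = 0.909, q = -2.150

Compute the Gram sums: Σ1 = 5, Σ1/t = 199/168, Σ1/t·1/t = 34141/28224.
Moment sums: Σs = 2, Σ1/t·s = -32/21.
Normal equations: [[5, 199/168]; [199/168, 34141/28224]]·[p, q]ᵀ = [2, -32/21]ᵀ.
Eliminating q: (34141/28224)·(row 1) − (199/168)·(row 2) gives (4097/882)·p = (34141/28224)·2 − (199/168)·(-32/21) = 19871/4704, so p = 59613/65552.
Then q = ((-32/21) − (199/168)·(59613/65552))/(34141/28224) = -17619/8194.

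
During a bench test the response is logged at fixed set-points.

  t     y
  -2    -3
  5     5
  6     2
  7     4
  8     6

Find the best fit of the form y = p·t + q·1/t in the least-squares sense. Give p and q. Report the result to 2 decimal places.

p = 0.56, q = 3.81

Sums needed: Σt·t = 178, Σt·1/t = 5, Σ1/t·1/t = 249649/705600.
Moment sums: Σt·y = 119, Σ1/t·y = 349/84.
AᵀA·[p, q]ᵀ = Aᵀy becomes [[178, 5]; [5, 249649/705600]]·[p, q]ᵀ = [119, 349/84]ᵀ.
Determinant 178·(249649/705600) − 5² = 13398761/352800.
p = (119·(249649/705600) − 5·(349/84))/(13398761/352800) = 15050231/26797522; q = (178·(349/84) − 5·119)/(13398761/352800) = 50996400/13398761.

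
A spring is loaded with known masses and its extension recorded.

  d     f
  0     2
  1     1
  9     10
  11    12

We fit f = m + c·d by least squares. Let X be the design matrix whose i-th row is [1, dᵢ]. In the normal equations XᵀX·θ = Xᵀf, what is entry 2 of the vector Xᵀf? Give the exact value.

223

Entry 2 ↔ basis d, so (Xᵀf)_{2} = Σᵢ (d)·fᵢ = (0)·(2) + (1)·(1) + (9)·(10) + (11)·(12) = 223.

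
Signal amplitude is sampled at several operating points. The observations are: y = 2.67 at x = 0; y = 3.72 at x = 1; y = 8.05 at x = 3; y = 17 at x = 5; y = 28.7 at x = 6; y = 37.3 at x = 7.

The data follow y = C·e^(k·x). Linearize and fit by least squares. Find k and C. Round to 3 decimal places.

k = 0.386, C = 2.586

Taking logs, ln y = k·x + ln C, so regress ln y on x.
Σx = 22.0000, Σ(x)² = 120.0000, Σln y = 14.1906, Σx·ln y = 67.2111.
Equations: 120.0000·k + 22.0000·ln C = 67.2111;  22.0000·k + 6·ln C = 14.1906.
Solving (det = 236.0000): k = 0.38591, ln C = 0.95010, so C = exp(0.95010) = 2.58598.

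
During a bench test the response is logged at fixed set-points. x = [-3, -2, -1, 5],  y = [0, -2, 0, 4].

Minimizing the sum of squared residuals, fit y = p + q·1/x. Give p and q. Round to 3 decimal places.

p = 1.955, q = 3.564

The normal equations are: 4·p + (-49/30)·q = 2;  (-49/30)·p + (1261/900)·q = 9/5.
(Σ1 = 4, Σ1/x = -49/30, Σ1/x·1/x = 1261/900, Σy = 2, Σ1/x·y = 9/5.)
Determinant 4·(1261/900) − (-49/30)² = 881/300.
p = (2·(1261/900) − (-49/30)·(9/5))/(881/300) = 5168/2643; q = (4·(9/5) − (-49/30)·2)/(881/300) = 3140/881.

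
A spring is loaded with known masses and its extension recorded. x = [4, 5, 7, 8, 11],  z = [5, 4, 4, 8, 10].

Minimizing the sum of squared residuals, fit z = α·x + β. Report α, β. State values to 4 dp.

Normal-equation sums: Σx·x = 275, Σx = 35, Σ1 = 5.
Moment sums: Σx·z = 242, Σz = 31.
So AᵀA·[α, β]ᵀ = Aᵀz: [[275, 35]; [35, 5]]·[α, β]ᵀ = [242, 31]ᵀ.
Δ = 275·5 − 35² = 150.
α = (242·5 − 35·31)/150 = 5/6; β = (275·31 − 35·242)/150 = 11/30.

α = 0.8333, β = 0.3667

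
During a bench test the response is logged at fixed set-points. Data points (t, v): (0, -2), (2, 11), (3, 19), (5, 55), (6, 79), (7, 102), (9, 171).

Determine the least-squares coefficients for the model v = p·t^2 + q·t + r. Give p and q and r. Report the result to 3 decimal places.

Normal-equation sums: Σt^2·t^2 = 10980, Σt^2·t = 1448, Σt^2 = 204, Σt·t = 204, Σt = 32, Σ1 = 7.
Right-hand side: Σt^2·v = 23283, Σt·v = 3081, Σv = 435.
MᵀM·[p, q, r]ᵀ = Mᵀv becomes [[10980, 1448, 204]; [1448, 204, 32]; [204, 32, 7]]·[p, q, r]ᵀ = [23283, 3081, 435]ᵀ.
Row-reducing yields p = 85821/43604, q = 5355/3964, r = -15168/10901.

p = 1.968, q = 1.351, r = -1.391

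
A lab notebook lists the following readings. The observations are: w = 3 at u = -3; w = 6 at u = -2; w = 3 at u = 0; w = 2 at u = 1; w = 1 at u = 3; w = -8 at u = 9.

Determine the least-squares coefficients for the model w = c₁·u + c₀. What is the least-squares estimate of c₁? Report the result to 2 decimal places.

Entries of XᵀX: Σu·u = 104, Σu = 8, Σ1 = 6.
For Xᵀw: Σu·w = -88, Σw = 7.
Normal equations: [[104, 8]; [8, 6]]·[c₁, c₀]ᵀ = [-88, 7]ᵀ.
det = 104·6 − 8² = 560.
c₁ = ((-88)·6 − 8·7)/560 = -73/70; c₀ = (104·7 − 8·(-88))/560 = 179/70.

c₁ = -1.04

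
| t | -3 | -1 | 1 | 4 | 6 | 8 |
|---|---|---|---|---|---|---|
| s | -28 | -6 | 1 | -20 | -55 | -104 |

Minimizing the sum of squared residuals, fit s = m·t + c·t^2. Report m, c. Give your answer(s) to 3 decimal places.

From the data, Σt·t = 127, Σt·t^2 = 765, Σt^2·t^2 = 5731.
Right-hand side: Σt·s = -1151, Σt^2·s = -9213.
Determinant 127·5731 − 765² = 142612.
m = ((-1151)·5731 − 765·(-9213))/142612 = 112891/35653; c = (127·(-9213) − 765·(-1151))/142612 = -72384/35653.

m = 3.166, c = -2.030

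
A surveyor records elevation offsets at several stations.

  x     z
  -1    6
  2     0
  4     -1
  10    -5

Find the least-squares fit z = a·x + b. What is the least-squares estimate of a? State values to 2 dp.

From the data, Σx·x = 121, Σx = 15, Σ1 = 4.
Moment sums: Σx·z = -60, Σz = 0.
AᵀA·[a, b]ᵀ = Aᵀz becomes [[121, 15]; [15, 4]]·[a, b]ᵀ = [-60, 0]ᵀ.
det = 121·4 − 15² = 259.
a = ((-60)·4 − 15·0)/259 = -240/259; b = (121·0 − 15·(-60))/259 = 900/259.

a = -0.93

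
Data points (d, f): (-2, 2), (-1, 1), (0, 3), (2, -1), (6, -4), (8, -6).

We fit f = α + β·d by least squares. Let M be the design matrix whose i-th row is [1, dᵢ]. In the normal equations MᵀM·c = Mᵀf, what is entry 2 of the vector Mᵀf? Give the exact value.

-79

Entry 2 ↔ basis d, so (Mᵀf)_{2} = Σᵢ (d)·fᵢ = (-2)·(2) + (-1)·(1) + (0)·(3) + (2)·(-1) + (6)·(-4) + (8)·(-6) = -79.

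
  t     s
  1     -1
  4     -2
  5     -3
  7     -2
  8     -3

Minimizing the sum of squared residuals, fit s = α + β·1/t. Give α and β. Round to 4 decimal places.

α = -2.8382, β = 1.8576

Sums needed: Σ1 = 5, Σ1/t = 481/280, Σ1/t·1/t = 89261/78400.
Moment sums: Σs = -11, Σ1/t·s = -773/280.
Determinant 5·(89261/78400) − (481/280)² = 6717/2450.
α = ((-11)·(89261/78400) − (481/280)·(-773/280))/(6717/2450) = -305029/107472; β = (5·(-773/280) − (481/280)·(-11))/(6717/2450) = 24955/13434.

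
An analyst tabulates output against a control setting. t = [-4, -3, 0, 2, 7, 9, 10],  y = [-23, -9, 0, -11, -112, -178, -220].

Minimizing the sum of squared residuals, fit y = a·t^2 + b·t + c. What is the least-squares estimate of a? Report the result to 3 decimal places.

With design matrix M, MᵀM = [[19315, 1989, 259]; [1989, 259, 21]; [259, 21, 7]] and Mᵀy = [-42399, -4489, -553]ᵀ.
Solving the 3×3 system (Gaussian elimination) gives a = -3398/1713, b = -2481/1142, c = 3127/3426.

a = -1.984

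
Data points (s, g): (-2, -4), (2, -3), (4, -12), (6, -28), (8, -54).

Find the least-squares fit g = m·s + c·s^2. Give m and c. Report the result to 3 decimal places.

Normal-equation sums: Σs·s = 124, Σs·s^2 = 792, Σs^2·s^2 = 5680.
Right-hand side: Σs·g = -646, Σs^2·g = -4684.
Normal equations: [[124, 792]; [792, 5680]]·[m, c]ᵀ = [-646, -4684]ᵀ.
Eliminating c: 5680·(row 1) − 792·(row 2) gives 77056·m = 5680·(-646) − 792·(-4684) = 40448, so m = 158/301.
Then c = ((-4684) − 792·(158/301))/5680 = -1081/1204.

m = 0.525, c = -0.898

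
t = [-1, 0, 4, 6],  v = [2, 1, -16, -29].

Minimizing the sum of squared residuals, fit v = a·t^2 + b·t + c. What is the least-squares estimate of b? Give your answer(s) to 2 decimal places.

From the data, Σt^2·t^2 = 1553, Σt^2·t = 279, Σt^2 = 53, Σt·t = 53, Σt = 9, Σ1 = 4.
Moment sums: Σt^2·v = -1298, Σt·v = -240, Σv = -42.
AᵀA·[a, b, c]ᵀ = Aᵀv becomes [[1553, 279, 53]; [279, 53, 9]; [53, 9, 4]]·[a, b, c]ᵀ = [-1298, -240, -42]ᵀ.
Inverting the 3×3 Gram matrix, [a, b, c]ᵀ = [-2081/4684, -10659/4684, 1187/2342]ᵀ.

b = -2.28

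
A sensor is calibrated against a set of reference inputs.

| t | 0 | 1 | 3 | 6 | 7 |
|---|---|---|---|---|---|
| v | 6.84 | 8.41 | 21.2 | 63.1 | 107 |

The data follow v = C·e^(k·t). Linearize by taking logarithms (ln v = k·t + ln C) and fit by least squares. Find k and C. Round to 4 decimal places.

k = 0.3959, C = 6.2876

With ln vᵢ as the transformed response and tᵢ as the regressor:
Over the data: Σt = 17.0000, Σ(t)² = 95.0000, Σln v = 15.9238, Σt·ln v = 68.8696.
Normal system: [[95.0000, 17.0000]; [17.0000, 5]]·[k, ln C]ᵀ = [68.8696, 15.9238]ᵀ.
Solving (det = 186.0000): k = 0.39593, ln C = 1.83857, so C = exp(1.83857) = 6.28757.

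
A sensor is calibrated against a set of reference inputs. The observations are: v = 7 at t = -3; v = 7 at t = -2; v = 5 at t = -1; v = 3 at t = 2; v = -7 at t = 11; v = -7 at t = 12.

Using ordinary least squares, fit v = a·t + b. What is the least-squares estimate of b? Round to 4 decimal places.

b = 4.4645

Normal-equation sums: Σt·t = 283, Σt = 19, Σ1 = 6.
Moment sums: Σt·v = -195, Σv = 8.
Normal equations: [[283, 19]; [19, 6]]·[a, b]ᵀ = [-195, 8]ᵀ.
Δ = 283·6 − 19² = 1337.
a = ((-195)·6 − 19·8)/1337 = -1322/1337; b = (283·8 − 19·(-195))/1337 = 5969/1337.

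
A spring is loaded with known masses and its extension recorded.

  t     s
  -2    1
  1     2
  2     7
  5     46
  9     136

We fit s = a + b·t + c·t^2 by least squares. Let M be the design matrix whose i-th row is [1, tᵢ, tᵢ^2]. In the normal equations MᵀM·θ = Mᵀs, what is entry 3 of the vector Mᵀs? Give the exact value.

12200

Entry 3 ↔ basis t^2, so (Mᵀs)_{3} = Σᵢ (t^2)·sᵢ = (4)·(1) + (1)·(2) + (4)·(7) + (25)·(46) + (81)·(136) = 12200.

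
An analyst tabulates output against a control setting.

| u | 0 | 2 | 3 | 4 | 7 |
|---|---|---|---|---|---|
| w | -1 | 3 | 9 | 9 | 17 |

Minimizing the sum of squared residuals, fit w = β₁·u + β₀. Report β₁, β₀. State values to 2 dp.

β₁ = 2.60, β₀ = -0.91

Compute the Gram sums: Σu·u = 78, Σu = 16, Σ1 = 5.
For Xᵀw: Σu·w = 188, Σw = 37.
Normal equations: [[78, 16]; [16, 5]]·[β₁, β₀]ᵀ = [188, 37]ᵀ.
Eliminating β₀: 5·(row 1) − 16·(row 2) gives 134·β₁ = 5·188 − 16·37 = 348, so β₁ = 174/67.
Then β₀ = (37 − 16·(174/67))/5 = -61/67.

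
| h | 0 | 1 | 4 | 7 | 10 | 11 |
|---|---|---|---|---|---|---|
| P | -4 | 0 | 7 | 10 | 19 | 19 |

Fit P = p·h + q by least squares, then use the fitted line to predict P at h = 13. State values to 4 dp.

P̂ = 23.8910

MᵀM·[p, q]ᵀ = MᵀP reads: 287·p + 33·q = 497;  33·p + 6·q = 51.
(Σh·h = 287, Σh = 33, Σ1 = 6, Σh·P = 497, ΣP = 51.)
det = 287·6 − 33² = 633.
p = (497·6 − 33·51)/633 = 433/211; q = (287·51 − 33·497)/633 = -588/211.
At h = 13: P̂ = (433/211)·(13) + (-588/211)·(1) = 5041/211.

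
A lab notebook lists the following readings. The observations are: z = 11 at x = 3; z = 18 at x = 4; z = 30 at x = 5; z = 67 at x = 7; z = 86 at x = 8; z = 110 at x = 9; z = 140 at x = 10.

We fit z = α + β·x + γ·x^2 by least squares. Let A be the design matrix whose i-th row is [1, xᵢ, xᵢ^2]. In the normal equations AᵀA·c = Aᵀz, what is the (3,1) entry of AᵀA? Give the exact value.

344

Row 3 ↔ basis x^2, column 1 ↔ basis 1, so (AᵀA)_{3,1} = Σᵢ x^2 = (9)·(1) + (16)·(1) + (25)·(1) + (49)·(1) + (64)·(1) + (81)·(1) + (100)·(1) = 344.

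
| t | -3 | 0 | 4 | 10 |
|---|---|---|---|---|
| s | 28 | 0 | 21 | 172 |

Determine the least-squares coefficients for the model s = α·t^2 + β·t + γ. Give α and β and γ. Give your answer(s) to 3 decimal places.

Forming MᵀM = [[10337, 1037, 125]; [1037, 125, 11]; [125, 11, 4]] and Mᵀs = [17788, 1720, 221]ᵀ gives MᵀM·[α, β, γ]ᵀ = Mᵀs.
Row-reducing yields α = 57773/28604, β = -86927/28604, γ = 7007/14302.

α = 2.020, β = -3.039, γ = 0.490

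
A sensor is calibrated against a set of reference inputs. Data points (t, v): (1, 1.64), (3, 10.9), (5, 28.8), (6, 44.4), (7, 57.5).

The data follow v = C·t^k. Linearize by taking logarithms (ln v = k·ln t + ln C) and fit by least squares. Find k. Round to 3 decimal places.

Taking logs, ln v = k·ln t + ln C, so regress ln v on ln t.
Over the data: Σln t = 6.4457, Σ(ln t)² = 10.7942, Σln v = 14.0889, Σln t·ln v = 22.7136.
Normal system: [[10.7942, 6.4457]; [6.4457, 5]]·[k, ln C]ᵀ = [22.7136, 14.0889]ᵀ.
Slope k = (n·Σln t·ln v − Σln t·Σln v)/(n·Σ(ln t)² − (Σln t)²) = (5·22.7136 − 6.4457·14.0889)/12.4237 = 1.83160; ln C = (Σln v − k·Σln t)/n = 0.45658.

k = 1.832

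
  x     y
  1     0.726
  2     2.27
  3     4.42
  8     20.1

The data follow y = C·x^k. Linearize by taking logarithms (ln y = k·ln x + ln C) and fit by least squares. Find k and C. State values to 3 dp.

k = 1.596, C = 0.742

Linearized form: ln y = k·ln x + ln C. From the 4 transformed points,
Σln x = 3.8712, Σ(ln x)² = 6.0115, Σln y = 4.9864, Σln x·ln y = 8.4407.
Equations: 6.0115·k + 3.8712·ln C = 8.4407;  3.8712·k + 4·ln C = 4.9864.
Slope k = (n·Σln x·ln y − Σln x·Σln y)/(n·Σ(ln x)² − (Σln x)²) = (4·8.4407 − 3.8712·4.9864)/9.0597 = 1.59602; ln C = (Σln y − k·Σln x)/n = -0.29802, so C = exp(-0.29802) = 0.74229.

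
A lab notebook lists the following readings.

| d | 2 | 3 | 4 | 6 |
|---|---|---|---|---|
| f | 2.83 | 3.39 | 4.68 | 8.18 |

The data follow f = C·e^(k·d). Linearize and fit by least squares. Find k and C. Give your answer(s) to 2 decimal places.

k = 0.27, C = 1.58

Taking logs, ln f = k·d + ln C, so regress ln f on d.
AᵀA = [[65.0000, 15.0000]; [15.0000, 4]], rhs = [24.5264, 5.9061]ᵀ  (here Σd = 15.0000, Σ(d)² = 65.0000, Σln f = 5.9061, Σd·ln f = 24.5264).
Δ = 65.0000·4 − (15.0000)² = 35.0000; k = (24.5264·4 − 15.0000·5.9061)/35.0000 = 0.27183, ln C = (65.0000·5.9061 − 15.0000·24.5264)/35.0000 = 0.45716, so C = exp(0.45716) = 1.57958.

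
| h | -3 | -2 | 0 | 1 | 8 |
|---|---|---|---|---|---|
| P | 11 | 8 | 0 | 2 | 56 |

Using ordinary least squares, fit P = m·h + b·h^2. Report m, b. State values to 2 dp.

The normal equations are: 78·m + 478·b = 401;  478·m + 4194·b = 3717.
det = 78·4194 − 478² = 98648.
m = (401·4194 − 478·3717)/98648 = -23733/24662; b = (78·3717 − 478·401)/98648 = 12281/12331.

m = -0.96, b = 1.00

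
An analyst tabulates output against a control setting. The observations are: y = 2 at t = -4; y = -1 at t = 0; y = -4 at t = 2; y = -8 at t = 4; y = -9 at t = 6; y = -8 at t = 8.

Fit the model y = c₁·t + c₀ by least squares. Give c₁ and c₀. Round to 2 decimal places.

The normal equations are: 136·c₁ + 16·c₀ = -166;  16·c₁ + 6·c₀ = -28.
(Σt·t = 136, Σt = 16, Σ1 = 6, Σt·y = -166, Σy = -28.)
det = 136·6 − 16² = 560.
c₁ = ((-166)·6 − 16·(-28))/560 = -137/140; c₀ = (136·(-28) − 16·(-166))/560 = -72/35.

c₁ = -0.98, c₀ = -2.06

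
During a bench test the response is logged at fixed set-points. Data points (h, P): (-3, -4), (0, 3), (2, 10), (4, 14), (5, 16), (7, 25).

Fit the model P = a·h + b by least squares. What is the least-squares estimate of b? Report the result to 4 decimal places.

Entries of MᵀM: Σh·h = 103, Σh = 15, Σ1 = 6.
And Σh·P = 343, ΣP = 64.
So MᵀM·[a, b]ᵀ = MᵀP: [[103, 15]; [15, 6]]·[a, b]ᵀ = [343, 64]ᵀ.
det = 103·6 − 15² = 393.
a = (343·6 − 15·64)/393 = 366/131; b = (103·64 − 15·343)/393 = 1447/393.

b = 3.6819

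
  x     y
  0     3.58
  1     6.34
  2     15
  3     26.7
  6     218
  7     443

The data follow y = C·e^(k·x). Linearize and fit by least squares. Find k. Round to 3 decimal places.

Taking logs, ln y = k·x + ln C, so regress ln y on x.
Σx = 19.0000, Σ(x)² = 99.0000, Σln y = 20.5930, Σx·ln y = 92.0789.
Equations: 99.0000·k + 19.0000·ln C = 92.0789;  19.0000·k + 6·ln C = 20.5930.
Slope k = (n·Σx·ln y − Σx·Σln y)/(n·Σ(x)² − (Σx)²) = (6·92.0789 − 19.0000·20.5930)/233.0000 = 0.69187; ln C = (Σln y − k·Σx)/n = 1.24124.

k = 0.692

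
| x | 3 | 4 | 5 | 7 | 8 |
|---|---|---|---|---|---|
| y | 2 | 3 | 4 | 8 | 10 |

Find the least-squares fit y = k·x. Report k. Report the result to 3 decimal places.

With design matrix M, MᵀM = [[163]] and Mᵀy = [174]ᵀ.
k = 174/163 = 1.06748.

k = 1.067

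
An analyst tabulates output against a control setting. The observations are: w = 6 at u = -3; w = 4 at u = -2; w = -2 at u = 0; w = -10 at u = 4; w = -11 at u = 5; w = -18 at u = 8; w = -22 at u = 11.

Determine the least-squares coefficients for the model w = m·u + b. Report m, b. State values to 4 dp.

AᵀA·[m, b]ᵀ = Aᵀw reads: 239·m + 23·b = -507;  23·m + 7·b = -53.
Eliminating b: 7·(row 1) − 23·(row 2) gives 1144·m = 7·(-507) − 23·(-53) = -2330, so m = -1165/572.
Then b = ((-53) − 23·(-1165/572))/7 = -503/572.

m = -2.0367, b = -0.8794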